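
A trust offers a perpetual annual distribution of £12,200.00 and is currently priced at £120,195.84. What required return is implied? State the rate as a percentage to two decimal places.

P = C/r ⇒ r = C/P = £12,200.00/£120,195.84 = 0.101501

10.15%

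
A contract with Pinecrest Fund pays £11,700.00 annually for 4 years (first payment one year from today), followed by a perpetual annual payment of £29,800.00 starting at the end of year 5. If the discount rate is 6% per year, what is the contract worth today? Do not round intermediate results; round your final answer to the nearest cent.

£433948.26

PV of 4-year annuity: £11,700.00 × [1 − (1+0.06)^−4] / 0.06 = 40541.73567
Perpetuity value at year 4: £29,800.00 / 0.06 = 496666.66667
PV of perpetuity: 496666.66667 / (1+0.06)^4 = 393406.51941
Total PV = 40541.73567 + 393406.51941 = 433948.25508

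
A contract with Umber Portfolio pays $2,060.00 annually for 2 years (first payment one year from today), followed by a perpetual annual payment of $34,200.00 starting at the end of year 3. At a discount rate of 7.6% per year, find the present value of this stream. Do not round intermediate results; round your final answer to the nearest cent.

$392369.99

PV of 2-year annuity: $2,060.00 × [1 − (1+0.076)^−2] / 0.076 = 3693.77151
Perpetuity value at year 2: $34,200.00 / 0.076 = 450000.00000
PV of perpetuity: 450000.00000 / (1+0.076)^2 = 388676.22062
Total PV = 3693.77151 + 388676.22062 = 392369.99212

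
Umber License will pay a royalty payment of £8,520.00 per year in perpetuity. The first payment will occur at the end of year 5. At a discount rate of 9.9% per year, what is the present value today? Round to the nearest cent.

£58994.79

Value at end of year 4: C / r = £8,520.00 / 0.099 = £86,060.6061
Discount to today: PV = £86,060.6061 / (1 + 0.099)^4 = £86,060.6061 / 1.458783 = £58,994.79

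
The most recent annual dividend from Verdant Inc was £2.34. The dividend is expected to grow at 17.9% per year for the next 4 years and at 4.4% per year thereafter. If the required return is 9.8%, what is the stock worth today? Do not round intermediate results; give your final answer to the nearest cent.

£71.36

D_1 = 2.75886
D_2 = 3.25270
D_3 = 3.83493
D_4 = 4.52138
Terminal value at year 4: TV = D_4×(1+g_2)/(r−g_2) = 4.72032/0.054 = 87.41336
P_0 = D_1/(1+r)^1 + D_2/(1+r)^2 + D_3/(1+r)^3 + D_4/(1+r)^4 + TV/(1+r)^4
    = 2.51262 + 2.69798 + 2.89701 + 3.11073 + 60.14070 = 71.35904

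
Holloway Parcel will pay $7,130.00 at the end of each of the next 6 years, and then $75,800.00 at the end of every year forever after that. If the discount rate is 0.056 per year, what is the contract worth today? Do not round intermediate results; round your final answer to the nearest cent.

$1011613.05

PV of 6-year annuity: $7,130.00 × [1 − (1+0.056)^−6] / 0.056 = 35505.50785
Perpetuity value at year 6: $75,800.00 / 0.056 = 1353571.42857
PV of perpetuity: 1353571.42857 / (1+0.056)^6 = 976107.54432
Total PV = 35505.50785 + 976107.54432 = 1011613.05216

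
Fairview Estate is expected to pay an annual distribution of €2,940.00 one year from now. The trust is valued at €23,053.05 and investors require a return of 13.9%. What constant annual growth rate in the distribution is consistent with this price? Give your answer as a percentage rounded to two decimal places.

1.15%

P = D₁/(r−g) ⇒ g = r − D₁/P = 0.139 − €2,940.00/€23,053.05 = 0.011468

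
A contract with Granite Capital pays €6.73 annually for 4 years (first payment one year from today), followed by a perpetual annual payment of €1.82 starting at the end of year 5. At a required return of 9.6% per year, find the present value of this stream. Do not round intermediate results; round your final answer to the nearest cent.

PV of 4-year annuity: €6.73 × [1 − (1+0.096)^−4] / 0.096 = 21.51923
Perpetuity value at year 4: €1.82 / 0.096 = 18.95833
PV of perpetuity: 18.95833 / (1+0.096)^4 = 13.13887
Total PV = 21.51923 + 13.13887 = 34.65810

€34.66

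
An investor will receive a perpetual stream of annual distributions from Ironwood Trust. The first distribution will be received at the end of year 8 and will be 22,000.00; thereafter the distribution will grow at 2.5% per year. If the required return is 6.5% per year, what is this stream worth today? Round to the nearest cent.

Value at end of year 7: C₁ / (r − g) = 22,000.00 / (0.065 − 0.025) = 550,000.0000
Discount to today: PV = 550,000.0000 / (1 + 0.065)^7 = 550,000.0000 / 1.553987 = 353,928.42

353928.42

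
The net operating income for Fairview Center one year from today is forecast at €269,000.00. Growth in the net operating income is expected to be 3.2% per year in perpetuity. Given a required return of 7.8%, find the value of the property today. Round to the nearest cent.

€5847826.09

Growing perpetuity: P = D₁ / (r − g) = €269,000.0000 / (0.078 − 0.032) = €5,847,826.09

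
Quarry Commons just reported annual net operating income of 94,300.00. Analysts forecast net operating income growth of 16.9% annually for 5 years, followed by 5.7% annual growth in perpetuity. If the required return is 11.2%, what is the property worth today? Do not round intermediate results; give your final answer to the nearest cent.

2876028.35

D_1 = 110236.70000
D_2 = 128866.70230
D_3 = 150645.17499
D_4 = 176104.20956
D_5 = 205865.82098
Terminal value at year 5: TV = D_5×(1+g_2)/(r−g_2) = 217600.17277/0.055 = 3956366.77770
P_0 = D_1/(1+r)^1 + D_2/(1+r)^2 + D_3/(1+r)^3 + D_4/(1+r)^4 + D_5/(1+r)^5 + TV/(1+r)^5
    = 99133.72302 + 104215.21782 + 109557.18492 + 115172.97587 + 121076.62661 + 2326872.62416 = 2876028.35240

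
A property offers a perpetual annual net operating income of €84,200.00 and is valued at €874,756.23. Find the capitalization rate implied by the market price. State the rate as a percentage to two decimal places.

P = C/r ⇒ r = C/P = €84,200.00/€874,756.23 = 0.096255

9.63%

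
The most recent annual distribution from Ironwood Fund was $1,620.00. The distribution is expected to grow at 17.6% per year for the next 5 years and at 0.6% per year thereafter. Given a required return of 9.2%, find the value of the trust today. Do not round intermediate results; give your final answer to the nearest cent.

$37622.07

D_1 = 1905.12000
D_2 = 2240.42112
D_3 = 2634.73524
D_4 = 3098.44864
D_5 = 3643.77560
Terminal value at year 5: TV = D_5×(1+g_2)/(r−g_2) = 3665.63825/0.086 = 42623.70061
P_0 = D_1/(1+r)^1 + D_2/(1+r)^2 + D_3/(1+r)^3 + D_4/(1+r)^4 + D_5/(1+r)^5 + TV/(1+r)^5
    = 1744.61538 + 1878.81657 + 2023.34092 + 2178.98253 + 2346.59657 + 27449.72266 = 37622.07463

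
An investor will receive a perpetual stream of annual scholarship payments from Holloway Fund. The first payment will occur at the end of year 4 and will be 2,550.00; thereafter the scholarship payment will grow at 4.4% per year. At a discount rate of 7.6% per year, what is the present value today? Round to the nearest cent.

Value at end of year 3: C₁ / (r − g) = 2,550.00 / (0.076 − 0.044) = 79,687.5000
Discount to today: PV = 79,687.5000 / (1 + 0.076)^3 = 79,687.5000 / 1.245767 = 63,966.62

63966.62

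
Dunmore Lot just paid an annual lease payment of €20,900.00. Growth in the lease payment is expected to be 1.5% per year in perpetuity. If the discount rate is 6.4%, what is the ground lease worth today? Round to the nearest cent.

D₁ = D₀ × (1 + g) = €20,900.00 × 1.015 = €21,213.5000
Growing perpetuity: P = D₁ / (r − g) = €21,213.5000 / (0.064 − 0.015) = €432,928.57

€432928.57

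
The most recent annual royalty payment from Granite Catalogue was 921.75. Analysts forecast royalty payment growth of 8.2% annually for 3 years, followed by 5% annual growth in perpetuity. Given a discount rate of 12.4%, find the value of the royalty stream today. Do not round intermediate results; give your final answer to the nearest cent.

14230.54

D_1 = 997.33350
D_2 = 1079.11485
D_3 = 1167.60226
Terminal value at year 3: TV = D_3×(1+g_2)/(r−g_2) = 1225.98238/0.074 = 16567.32943
P_0 = D_1/(1+r)^1 + D_2/(1+r)^2 + D_3/(1+r)^3 + TV/(1+r)^3
    = 887.30738 + 854.15177 + 822.23507 + 11666.84893 = 14230.54315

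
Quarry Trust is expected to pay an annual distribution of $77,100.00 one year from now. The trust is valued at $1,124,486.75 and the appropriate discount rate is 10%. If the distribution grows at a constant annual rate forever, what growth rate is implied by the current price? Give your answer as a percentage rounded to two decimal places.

P = D₁/(r−g) ⇒ g = r − D₁/P = 0.1 − $77,100.00/$1,124,486.75 = 0.031435

3.14%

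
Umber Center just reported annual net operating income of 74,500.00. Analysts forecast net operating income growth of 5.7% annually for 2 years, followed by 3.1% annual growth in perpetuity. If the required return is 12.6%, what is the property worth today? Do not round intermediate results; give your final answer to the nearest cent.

848050.56

D_1 = 78746.50000
D_2 = 83235.05050
Terminal value at year 2: TV = D_2×(1+g_2)/(r−g_2) = 85815.33707/0.095 = 903319.33753
P_0 = D_1/(1+r)^1 + D_2/(1+r)^2 + TV/(1+r)^2
    = 69934.72469 + 65649.20426 + 712466.62728 = 848050.55623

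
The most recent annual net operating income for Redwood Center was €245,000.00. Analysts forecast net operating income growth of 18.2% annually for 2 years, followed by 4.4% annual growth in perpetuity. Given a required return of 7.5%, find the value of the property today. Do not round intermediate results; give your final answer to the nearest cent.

€10540815.30

D_1 = 289590.00000
D_2 = 342295.38000
Terminal value at year 2: TV = D_2×(1+g_2)/(r−g_2) = 357356.37672/0.031 = 11527625.05548
P_0 = D_1/(1+r)^1 + D_2/(1+r)^2 + TV/(1+r)^2
    = 269386.04651 + 296199.35533 + 9975229.90199 = 10540815.30383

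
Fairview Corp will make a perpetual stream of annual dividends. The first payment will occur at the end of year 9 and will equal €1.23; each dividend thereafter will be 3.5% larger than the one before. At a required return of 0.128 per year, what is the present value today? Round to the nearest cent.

Value at end of year 8: C₁ / (r − g) = €1.23 / (0.128 − 0.035) = €13.2258
Discount to today: PV = €13.2258 / (1 + 0.128)^8 = €13.2258 / 2.621035 = €5.05

€5.05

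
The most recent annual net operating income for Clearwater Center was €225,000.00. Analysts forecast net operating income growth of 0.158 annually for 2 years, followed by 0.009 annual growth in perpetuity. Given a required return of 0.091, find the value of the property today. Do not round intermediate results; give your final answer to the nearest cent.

D_1 = 260550.00000
D_2 = 301716.90000
Terminal value at year 2: TV = D_2×(1+g_2)/(r−g_2) = 304432.35210/0.082 = 3712589.65976
P_0 = D_1/(1+r)^1 + D_2/(1+r)^2 + TV/(1+r)^2
    = 238817.59853 + 253483.75720 + 3119086.71965 = 3611388.07538

€3611388.08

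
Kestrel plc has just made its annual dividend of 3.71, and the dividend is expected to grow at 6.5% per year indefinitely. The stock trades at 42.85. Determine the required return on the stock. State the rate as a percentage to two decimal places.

D₁ = 3.71 × 1.065 = 3.9512
P = D₁/(r − g) ⇒ r = D₁/P + g = 3.9512/42.85 + 0.065 = 0.092209 + 0.065 = 0.157209

15.72%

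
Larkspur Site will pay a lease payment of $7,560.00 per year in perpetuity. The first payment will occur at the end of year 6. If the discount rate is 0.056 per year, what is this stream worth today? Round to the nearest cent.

Value at end of year 5: C / r = $7,560.00 / 0.056 = $135,000.0000
Discount to today: PV = $135,000.0000 / (1 + 0.056)^5 = $135,000.0000 / 1.313166 = $102,804.99

$102804.99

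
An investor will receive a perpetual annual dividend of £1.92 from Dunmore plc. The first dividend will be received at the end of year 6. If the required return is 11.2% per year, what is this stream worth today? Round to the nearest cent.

£10.08

Value at end of year 5: C / r = £1.92 / 0.112 = £17.1429
Discount to today: PV = £17.1429 / (1 + 0.112)^5 = £17.1429 / 1.700294 = £10.08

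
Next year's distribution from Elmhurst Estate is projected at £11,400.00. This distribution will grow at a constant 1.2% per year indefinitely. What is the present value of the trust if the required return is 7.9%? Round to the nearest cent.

Growing perpetuity: P = D₁ / (r − g) = £11,400.0000 / (0.079 − 0.012) = £170,149.25

£170149.25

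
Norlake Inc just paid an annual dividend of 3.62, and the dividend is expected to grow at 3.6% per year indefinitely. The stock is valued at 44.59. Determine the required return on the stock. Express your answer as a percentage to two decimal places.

D₁ = 3.62 × 1.036 = 3.7503
P = D₁/(r − g) ⇒ r = D₁/P + g = 3.7503/44.59 + 0.036 = 0.084107 + 0.036 = 0.120107

12.01%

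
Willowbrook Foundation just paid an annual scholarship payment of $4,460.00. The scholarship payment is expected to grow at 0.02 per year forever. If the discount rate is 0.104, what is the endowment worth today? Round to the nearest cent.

D₁ = D₀ × (1 + g) = $4,460.00 × 1.02 = $4,549.2000
Growing perpetuity: P = D₁ / (r − g) = $4,549.2000 / (0.104 − 0.02) = $54,157.14

$54157.14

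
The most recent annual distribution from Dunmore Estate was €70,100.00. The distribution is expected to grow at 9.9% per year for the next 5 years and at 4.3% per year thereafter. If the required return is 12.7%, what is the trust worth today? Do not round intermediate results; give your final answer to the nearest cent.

€1092749.13

D_1 = 77039.90000
D_2 = 84666.85010
D_3 = 93048.86826
D_4 = 102260.70622
D_5 = 112384.51613
Terminal value at year 5: TV = D_5×(1+g_2)/(r−g_2) = 117217.05033/0.084 = 1395441.07532
P_0 = D_1/(1+r)^1 + D_2/(1+r)^2 + D_3/(1+r)^3 + D_4/(1+r)^4 + D_5/(1+r)^5 + TV/(1+r)^5
    = 68358.38509 + 66660.04012 + 65003.89006 + 63388.88658 + 61814.00741 + 767523.92531 = 1092749.13457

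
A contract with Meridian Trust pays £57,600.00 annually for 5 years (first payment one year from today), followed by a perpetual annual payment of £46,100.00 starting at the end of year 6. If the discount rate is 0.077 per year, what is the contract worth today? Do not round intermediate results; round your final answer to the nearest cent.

PV of 5-year annuity: £57,600.00 × [1 − (1+0.077)^−5] / 0.077 = 231810.05844
Perpetuity value at year 5: £46,100.00 / 0.077 = 598701.29870
PV of perpetuity: 598701.29870 / (1+0.077)^5 = 413172.76235
Total PV = 231810.05844 + 413172.76235 = 644982.82079

£644982.82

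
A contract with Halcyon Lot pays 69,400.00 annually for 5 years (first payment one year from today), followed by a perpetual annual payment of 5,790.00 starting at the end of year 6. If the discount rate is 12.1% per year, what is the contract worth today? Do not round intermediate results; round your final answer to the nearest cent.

PV of 5-year annuity: 69,400.00 × [1 − (1+0.121)^−5] / 0.121 = 249552.95286
Perpetuity value at year 5: 5,790.00 / 0.121 = 47851.23967
PV of perpetuity: 47851.23967 / (1+0.121)^5 = 27031.18784
Total PV = 249552.95286 + 27031.18784 = 276584.14070

276584.14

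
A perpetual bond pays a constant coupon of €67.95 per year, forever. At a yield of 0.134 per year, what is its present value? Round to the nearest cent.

Level perpetuity: PV = C / r = €67.95 / 0.134 = €507.09

€507.09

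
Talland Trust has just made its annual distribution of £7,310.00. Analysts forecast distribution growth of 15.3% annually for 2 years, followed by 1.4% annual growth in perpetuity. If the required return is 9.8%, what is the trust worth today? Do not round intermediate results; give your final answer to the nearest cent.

£113040.68

D_1 = 8428.43000
D_2 = 9717.97979
Terminal value at year 2: TV = D_2×(1+g_2)/(r−g_2) = 9854.03151/0.084 = 117309.89889
P_0 = D_1/(1+r)^1 + D_2/(1+r)^2 + TV/(1+r)^2
    = 7676.16576 + 8060.67315 + 97303.84014 = 113040.67905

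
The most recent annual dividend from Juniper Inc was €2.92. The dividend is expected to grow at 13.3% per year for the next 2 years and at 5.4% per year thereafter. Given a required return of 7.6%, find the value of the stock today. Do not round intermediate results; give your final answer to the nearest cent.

€161.42

D_1 = 3.30836
D_2 = 3.74837
Terminal value at year 2: TV = D_2×(1+g_2)/(r−g_2) = 3.95078/0.022 = 179.58109
P_0 = D_1/(1+r)^1 + D_2/(1+r)^2 + TV/(1+r)^2
    = 3.07468 + 3.23756 + 155.10866 = 161.42091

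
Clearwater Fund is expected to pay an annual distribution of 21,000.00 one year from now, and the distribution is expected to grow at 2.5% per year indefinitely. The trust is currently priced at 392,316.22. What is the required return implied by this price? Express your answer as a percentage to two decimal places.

P = D₁/(r − g) ⇒ r = D₁/P + g = 21,000.0000/392,316.22 + 0.025 = 0.053528 + 0.025 = 0.078528

7.85%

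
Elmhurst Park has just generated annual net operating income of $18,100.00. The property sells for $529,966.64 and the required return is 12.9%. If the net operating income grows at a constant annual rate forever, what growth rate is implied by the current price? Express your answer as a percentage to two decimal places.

P = D₀(1+g)/(r−g) ⇒ P(r−g) = D₀(1+g) ⇒ g(P+D₀) = P·r − D₀
g = (P·r − D₀)/(P + D₀) = ($529,966.64×0.129 − $18,100.00) / ($529,966.64 + $18,100.00) = 0.091715

9.17%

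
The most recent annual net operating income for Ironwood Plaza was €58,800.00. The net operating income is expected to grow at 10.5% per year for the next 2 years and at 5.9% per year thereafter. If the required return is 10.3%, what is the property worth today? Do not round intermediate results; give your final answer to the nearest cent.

€1538266.01

D_1 = 64974.00000
D_2 = 71796.27000
Terminal value at year 2: TV = D_2×(1+g_2)/(r−g_2) = 76032.24993/0.044 = 1728005.68023
P_0 = D_1/(1+r)^1 + D_2/(1+r)^2 + TV/(1+r)^2
    = 58906.61831 + 59013.42995 + 1420345.96179 = 1538266.01006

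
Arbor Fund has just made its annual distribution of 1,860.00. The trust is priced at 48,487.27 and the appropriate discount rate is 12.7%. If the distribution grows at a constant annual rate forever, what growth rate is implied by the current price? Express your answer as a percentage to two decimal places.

P = D₀(1+g)/(r−g) ⇒ P(r−g) = D₀(1+g) ⇒ g(P+D₀) = P·r − D₀
g = (P·r − D₀)/(P + D₀) = (48,487.27×0.127 − 1,860.00) / (48,487.27 + 1,860.00) = 0.085365

8.54%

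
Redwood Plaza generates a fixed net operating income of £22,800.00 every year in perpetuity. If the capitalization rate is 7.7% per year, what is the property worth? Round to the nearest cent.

Level perpetuity: PV = C / r = £22,800.00 / 0.077 = £296,103.90

£296103.90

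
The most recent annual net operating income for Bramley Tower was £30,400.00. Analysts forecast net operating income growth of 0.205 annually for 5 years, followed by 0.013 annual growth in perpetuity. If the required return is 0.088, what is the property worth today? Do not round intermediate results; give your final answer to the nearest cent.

D_1 = 36632.00000
D_2 = 44141.56000
D_3 = 53190.57980
D_4 = 64094.64866
D_5 = 77234.05163
Terminal value at year 5: TV = D_5×(1+g_2)/(r−g_2) = 78238.09431/0.075 = 1043174.59074
P_0 = D_1/(1+r)^1 + D_2/(1+r)^2 + D_3/(1+r)^3 + D_4/(1+r)^4 + D_5/(1+r)^5 + TV/(1+r)^5
    = 33669.11765 + 37289.78563 + 41299.80853 + 45741.05633 + 50659.90154 + 684246.40342 = 892906.07309

£892906.07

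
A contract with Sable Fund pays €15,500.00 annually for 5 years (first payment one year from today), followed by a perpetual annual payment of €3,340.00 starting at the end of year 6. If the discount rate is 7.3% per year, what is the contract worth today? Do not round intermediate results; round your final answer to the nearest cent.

€95213.88

PV of 5-year annuity: €15,500.00 × [1 − (1+0.073)^−5] / 0.073 = 63045.81039
Perpetuity value at year 5: €3,340.00 / 0.073 = 45753.42466
PV of perpetuity: 45753.42466 / (1+0.073)^5 = 32168.06939
Total PV = 63045.81039 + 32168.06939 = 95213.87978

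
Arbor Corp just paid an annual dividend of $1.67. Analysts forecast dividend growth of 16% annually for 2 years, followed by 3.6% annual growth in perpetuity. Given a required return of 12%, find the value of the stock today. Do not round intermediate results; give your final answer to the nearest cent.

D_1 = 1.93720
D_2 = 2.24715
Terminal value at year 2: TV = D_2×(1+g_2)/(r−g_2) = 2.32805/0.084 = 27.71487
P_0 = D_1/(1+r)^1 + D_2/(1+r)^2 + TV/(1+r)^2
    = 1.72964 + 1.79142 + 22.09413 = 25.61519

$25.62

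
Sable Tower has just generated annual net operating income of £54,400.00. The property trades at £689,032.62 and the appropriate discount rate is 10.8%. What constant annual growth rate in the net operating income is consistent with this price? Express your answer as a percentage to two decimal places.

P = D₀(1+g)/(r−g) ⇒ P(r−g) = D₀(1+g) ⇒ g(P+D₀) = P·r − D₀
g = (P·r − D₀)/(P + D₀) = (£689,032.62×0.108 − £54,400.00) / (£689,032.62 + £54,400.00) = 0.026923

2.69%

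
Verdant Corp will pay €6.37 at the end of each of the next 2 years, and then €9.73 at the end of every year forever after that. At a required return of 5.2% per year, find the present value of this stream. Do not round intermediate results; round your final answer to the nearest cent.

€180.89

PV of 2-year annuity: €6.37 × [1 − (1+0.052)^−2] / 0.052 = 11.81096
Perpetuity value at year 2: €9.73 / 0.052 = 187.11538
PV of perpetuity: 187.11538 / (1+0.052)^2 = 169.07446
Total PV = 11.81096 + 169.07446 = 180.88543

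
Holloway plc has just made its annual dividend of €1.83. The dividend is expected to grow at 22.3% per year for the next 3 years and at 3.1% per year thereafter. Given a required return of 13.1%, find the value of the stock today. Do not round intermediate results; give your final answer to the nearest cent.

D_1 = 2.23809
D_2 = 2.73718
D_3 = 3.34758
Terminal value at year 3: TV = D_3×(1+g_2)/(r−g_2) = 3.45135/0.1 = 34.51351
P_0 = D_1/(1+r)^1 + D_2/(1+r)^2 + D_3/(1+r)^3 + TV/(1+r)^3
    = 1.97886 + 2.13983 + 2.31389 + 23.85620 = 30.28878

€30.29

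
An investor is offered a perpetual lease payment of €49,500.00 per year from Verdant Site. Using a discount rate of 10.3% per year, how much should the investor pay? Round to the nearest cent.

€480582.52

Level perpetuity: PV = C / r = €49,500.00 / 0.103 = €480,582.52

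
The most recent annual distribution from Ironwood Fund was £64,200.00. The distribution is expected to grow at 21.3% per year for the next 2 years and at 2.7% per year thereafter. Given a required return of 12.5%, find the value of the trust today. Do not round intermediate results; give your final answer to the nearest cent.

£926019.05

D_1 = 77874.60000
D_2 = 94461.88980
Terminal value at year 2: TV = D_2×(1+g_2)/(r−g_2) = 97012.36082/0.098 = 989922.04923
P_0 = D_1/(1+r)^1 + D_2/(1+r)^2 + TV/(1+r)^2
    = 69221.86667 + 74636.55490 + 782160.63149 = 926019.05306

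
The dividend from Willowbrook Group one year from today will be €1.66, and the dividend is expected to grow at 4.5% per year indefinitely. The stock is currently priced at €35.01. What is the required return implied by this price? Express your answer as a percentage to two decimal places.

9.24%

P = D₁/(r − g) ⇒ r = D₁/P + g = €1.6600/€35.01 + 0.045 = 0.047415 + 0.045 = 0.092415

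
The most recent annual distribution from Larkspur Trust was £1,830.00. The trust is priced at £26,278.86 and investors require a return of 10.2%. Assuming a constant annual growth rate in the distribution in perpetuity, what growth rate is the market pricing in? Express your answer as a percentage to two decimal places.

P = D₀(1+g)/(r−g) ⇒ P(r−g) = D₀(1+g) ⇒ g(P+D₀) = P·r − D₀
g = (P·r − D₀)/(P + D₀) = (£26,278.86×0.102 − £1,830.00) / (£26,278.86 + £1,830.00) = 0.030255

3.03%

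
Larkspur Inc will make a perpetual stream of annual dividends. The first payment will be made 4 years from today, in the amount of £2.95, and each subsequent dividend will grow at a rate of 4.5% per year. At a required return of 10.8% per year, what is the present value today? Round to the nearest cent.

Value at end of year 3: C₁ / (r − g) = £2.95 / (0.108 − 0.045) = £46.8254
Discount to today: PV = £46.8254 / (1 + 0.108)^3 = £46.8254 / 1.360252 = £34.42

£34.42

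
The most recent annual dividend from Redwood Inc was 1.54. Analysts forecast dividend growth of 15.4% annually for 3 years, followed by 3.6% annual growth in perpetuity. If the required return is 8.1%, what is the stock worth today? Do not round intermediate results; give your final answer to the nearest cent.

D_1 = 1.77716
D_2 = 2.05084
D_3 = 2.36667
Terminal value at year 3: TV = D_3×(1+g_2)/(r−g_2) = 2.45187/0.045 = 54.48606
P_0 = D_1/(1+r)^1 + D_2/(1+r)^2 + D_3/(1+r)^3 + TV/(1+r)^3
    = 1.64400 + 1.75502 + 1.87353 + 43.13287 = 48.40541

48.41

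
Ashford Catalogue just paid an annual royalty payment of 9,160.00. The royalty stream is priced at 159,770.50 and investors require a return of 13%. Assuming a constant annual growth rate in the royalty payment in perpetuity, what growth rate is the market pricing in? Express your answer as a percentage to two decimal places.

P = D₀(1+g)/(r−g) ⇒ P(r−g) = D₀(1+g) ⇒ g(P+D₀) = P·r − D₀
g = (P·r − D₀)/(P + D₀) = (159,770.50×0.13 − 9,160.00) / (159,770.50 + 9,160.00) = 0.068727

6.87%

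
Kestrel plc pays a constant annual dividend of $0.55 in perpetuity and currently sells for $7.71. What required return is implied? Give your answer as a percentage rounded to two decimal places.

P = C/r ⇒ r = C/P = $0.55/$7.71 = 0.071336

7.13%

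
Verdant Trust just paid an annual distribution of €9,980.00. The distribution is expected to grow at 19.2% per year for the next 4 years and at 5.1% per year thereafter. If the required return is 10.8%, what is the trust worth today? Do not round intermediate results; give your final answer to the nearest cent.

€294574.62

D_1 = 11896.16000
D_2 = 14180.22272
D_3 = 16902.82548
D_4 = 20148.16797
Terminal value at year 4: TV = D_4×(1+g_2)/(r−g_2) = 21175.72454/0.057 = 371503.93933
P_0 = D_1/(1+r)^1 + D_2/(1+r)^2 + D_3/(1+r)^3 + D_4/(1+r)^4 + TV/(1+r)^4
    = 10736.60650 + 11550.57306 + 12426.24827 + 13368.31041 + 246492.88147 = 294574.61970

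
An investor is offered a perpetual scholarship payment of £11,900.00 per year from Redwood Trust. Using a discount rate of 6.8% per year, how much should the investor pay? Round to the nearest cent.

Level perpetuity: PV = C / r = £11,900.00 / 0.068 = £175,000.00

£175000.00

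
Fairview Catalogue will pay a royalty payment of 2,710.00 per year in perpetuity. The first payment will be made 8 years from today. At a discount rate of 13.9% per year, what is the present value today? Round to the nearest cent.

Value at end of year 7: C / r = 2,710.00 / 0.139 = 19,496.4029
Discount to today: PV = 19,496.4029 / (1 + 0.139)^7 = 19,496.4029 / 2.486944 = 7,839.50

7839.50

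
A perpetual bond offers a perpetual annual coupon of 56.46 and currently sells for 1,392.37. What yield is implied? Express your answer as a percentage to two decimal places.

4.05%

P = C/r ⇒ r = C/P = 56.46/1,392.37 = 0.040550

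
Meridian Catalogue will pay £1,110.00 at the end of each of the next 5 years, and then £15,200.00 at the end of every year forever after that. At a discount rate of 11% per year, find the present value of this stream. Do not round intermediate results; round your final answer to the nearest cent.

PV of 5-year annuity: £1,110.00 × [1 − (1+0.11)^−5] / 0.11 = 4102.44569
Perpetuity value at year 5: £15,200.00 / 0.11 = 138181.81818
PV of perpetuity: 138181.81818 / (1+0.11)^5 = 82004.18351
Total PV = 4102.44569 + 82004.18351 = 86106.62920

£86106.63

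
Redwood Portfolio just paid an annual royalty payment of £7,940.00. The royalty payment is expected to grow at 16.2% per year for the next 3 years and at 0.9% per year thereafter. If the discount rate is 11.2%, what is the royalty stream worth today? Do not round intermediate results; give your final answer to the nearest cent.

£114779.08

D_1 = 9226.28000
D_2 = 10720.93736
D_3 = 12457.72921
Terminal value at year 3: TV = D_3×(1+g_2)/(r−g_2) = 12569.84878/0.103 = 122037.36675
P_0 = D_1/(1+r)^1 + D_2/(1+r)^2 + D_3/(1+r)^3 + TV/(1+r)^3
    = 8297.01439 + 8670.08158 + 9059.92338 + 88752.06496 = 114779.08431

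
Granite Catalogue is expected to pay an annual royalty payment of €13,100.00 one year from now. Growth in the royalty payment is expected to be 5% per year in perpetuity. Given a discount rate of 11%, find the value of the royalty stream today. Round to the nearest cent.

€218333.33

Growing perpetuity: P = D₁ / (r − g) = €13,100.0000 / (0.11 − 0.05) = €218,333.33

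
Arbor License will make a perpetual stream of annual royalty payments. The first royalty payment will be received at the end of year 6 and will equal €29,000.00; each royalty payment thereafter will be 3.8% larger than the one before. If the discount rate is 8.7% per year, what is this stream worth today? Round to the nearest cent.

€389990.65

Value at end of year 5: C₁ / (r − g) = €29,000.00 / (0.087 − 0.038) = €591,836.7347
Discount to today: PV = €591,836.7347 / (1 + 0.087)^5 = €591,836.7347 / 1.517566 = €389,990.65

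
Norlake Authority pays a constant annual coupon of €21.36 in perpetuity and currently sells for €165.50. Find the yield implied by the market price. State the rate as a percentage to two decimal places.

P = C/r ⇒ r = C/P = €21.36/€165.50 = 0.129063

12.91%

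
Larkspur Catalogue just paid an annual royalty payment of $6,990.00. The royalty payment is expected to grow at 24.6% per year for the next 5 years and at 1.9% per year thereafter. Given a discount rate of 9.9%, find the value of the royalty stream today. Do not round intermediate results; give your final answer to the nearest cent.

$218527.71

D_1 = 8709.54000
D_2 = 10852.08684
D_3 = 13521.70020
D_4 = 16848.03845
D_5 = 20992.65591
Terminal value at year 5: TV = D_5×(1+g_2)/(r−g_2) = 21391.51637/0.08 = 267393.95468
P_0 = D_1/(1+r)^1 + D_2/(1+r)^2 + D_3/(1+r)^3 + D_4/(1+r)^4 + D_5/(1+r)^5 + TV/(1+r)^5
    = 7924.96815 + 8984.99574 + 10186.81046 + 11549.37746 + 13094.19865 + 166787.35530 = 218527.70576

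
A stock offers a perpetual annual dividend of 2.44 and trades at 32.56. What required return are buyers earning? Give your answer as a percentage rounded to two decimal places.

P = C/r ⇒ r = C/P = 2.44/32.56 = 0.074939

7.49%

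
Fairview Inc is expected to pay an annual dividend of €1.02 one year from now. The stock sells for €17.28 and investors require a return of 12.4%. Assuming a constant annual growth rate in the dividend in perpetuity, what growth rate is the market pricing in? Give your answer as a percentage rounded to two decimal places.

6.50%

P = D₁/(r−g) ⇒ g = r − D₁/P = 0.124 − €1.02/€17.28 = 0.064972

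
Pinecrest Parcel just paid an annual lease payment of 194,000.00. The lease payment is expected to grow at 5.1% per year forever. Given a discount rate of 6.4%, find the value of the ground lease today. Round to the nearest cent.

15684153.85

D₁ = D₀ × (1 + g) = 194,000.00 × 1.051 = 203,894.0000
Growing perpetuity: P = D₁ / (r − g) = 203,894.0000 / (0.064 − 0.051) = 15,684,153.85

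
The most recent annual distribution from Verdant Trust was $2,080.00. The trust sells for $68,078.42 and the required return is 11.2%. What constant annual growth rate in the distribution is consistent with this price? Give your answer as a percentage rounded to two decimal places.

P = D₀(1+g)/(r−g) ⇒ P(r−g) = D₀(1+g) ⇒ g(P+D₀) = P·r − D₀
g = (P·r − D₀)/(P + D₀) = ($68,078.42×0.112 − $2,080.00) / ($68,078.42 + $2,080.00) = 0.079032

7.90%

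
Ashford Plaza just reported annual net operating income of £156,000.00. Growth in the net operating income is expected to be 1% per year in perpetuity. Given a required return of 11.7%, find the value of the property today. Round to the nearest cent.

£1472523.36

D₁ = D₀ × (1 + g) = £156,000.00 × 1.01 = £157,560.0000
Growing perpetuity: P = D₁ / (r − g) = £157,560.0000 / (0.117 − 0.01) = £1,472,523.36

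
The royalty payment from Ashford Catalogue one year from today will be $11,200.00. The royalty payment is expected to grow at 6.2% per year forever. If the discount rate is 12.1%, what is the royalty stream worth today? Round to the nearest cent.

Growing perpetuity: P = D₁ / (r − g) = $11,200.0000 / (0.121 − 0.062) = $189,830.51

$189830.51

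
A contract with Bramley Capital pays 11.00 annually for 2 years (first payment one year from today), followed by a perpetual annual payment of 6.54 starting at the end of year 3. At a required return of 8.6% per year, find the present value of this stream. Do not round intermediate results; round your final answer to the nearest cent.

PV of 2-year annuity: 11.00 × [1 − (1+0.086)^−2] / 0.086 = 19.45572
Perpetuity value at year 2: 6.54 / 0.086 = 76.04651
PV of perpetuity: 76.04651 / (1+0.086)^2 = 64.47920
Total PV = 19.45572 + 64.47920 = 83.93492

83.93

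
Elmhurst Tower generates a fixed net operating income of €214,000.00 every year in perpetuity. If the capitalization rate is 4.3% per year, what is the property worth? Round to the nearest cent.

€4976744.19

Level perpetuity: PV = C / r = €214,000.00 / 0.043 = €4,976,744.19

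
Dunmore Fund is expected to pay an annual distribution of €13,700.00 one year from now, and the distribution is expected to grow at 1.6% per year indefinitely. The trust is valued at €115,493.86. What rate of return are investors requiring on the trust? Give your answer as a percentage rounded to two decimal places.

13.46%

P = D₁/(r − g) ⇒ r = D₁/P + g = €13,700.0000/€115,493.86 + 0.016 = 0.118621 + 0.016 = 0.134621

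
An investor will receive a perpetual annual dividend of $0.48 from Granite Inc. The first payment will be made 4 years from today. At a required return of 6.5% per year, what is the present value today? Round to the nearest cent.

$6.11

Value at end of year 3: C / r = $0.48 / 0.065 = $7.3846
Discount to today: PV = $7.3846 / (1 + 0.065)^3 = $7.3846 / 1.207950 = $6.11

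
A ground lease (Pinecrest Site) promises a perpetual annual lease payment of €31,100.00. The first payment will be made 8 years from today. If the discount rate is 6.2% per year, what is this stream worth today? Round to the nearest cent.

€329228.24

Value at end of year 7: C / r = €31,100.00 / 0.062 = €501,612.9032
Discount to today: PV = €501,612.9032 / (1 + 0.062)^7 = €501,612.9032 / 1.523602 = €329,228.24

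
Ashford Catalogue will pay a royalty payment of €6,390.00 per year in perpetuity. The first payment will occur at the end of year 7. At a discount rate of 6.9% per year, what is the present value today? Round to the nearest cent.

Value at end of year 6: C / r = €6,390.00 / 0.069 = €92,608.6957
Discount to today: PV = €92,608.6957 / (1 + 0.069)^6 = €92,608.6957 / 1.492335 = €62,056.25

€62056.25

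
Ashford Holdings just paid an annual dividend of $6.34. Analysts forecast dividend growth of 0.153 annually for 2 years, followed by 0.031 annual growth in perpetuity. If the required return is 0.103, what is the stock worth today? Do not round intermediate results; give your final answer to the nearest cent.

$112.76

D_1 = 7.31002
D_2 = 8.42845
Terminal value at year 2: TV = D_2×(1+g_2)/(r−g_2) = 8.68974/0.072 = 120.69077
P_0 = D_1/(1+r)^1 + D_2/(1+r)^2 + TV/(1+r)^2
    = 6.62740 + 6.92782 + 99.20259 = 112.75781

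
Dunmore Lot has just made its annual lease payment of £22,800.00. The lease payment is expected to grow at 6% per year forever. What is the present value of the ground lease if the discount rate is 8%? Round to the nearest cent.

D₁ = D₀ × (1 + g) = £22,800.00 × 1.06 = £24,168.0000
Growing perpetuity: P = D₁ / (r − g) = £24,168.0000 / (0.08 − 0.06) = £1,208,400.00

£1208400.00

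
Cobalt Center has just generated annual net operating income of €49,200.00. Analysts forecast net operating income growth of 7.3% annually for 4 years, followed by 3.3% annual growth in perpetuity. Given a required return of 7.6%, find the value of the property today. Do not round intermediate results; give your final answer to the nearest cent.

D_1 = 52791.60000
D_2 = 56645.38680
D_3 = 60780.50004
D_4 = 65217.47654
Terminal value at year 4: TV = D_4×(1+g_2)/(r−g_2) = 67369.65326/0.043 = 1566736.12244
P_0 = D_1/(1+r)^1 + D_2/(1+r)^2 + D_3/(1+r)^3 + D_4/(1+r)^4 + TV/(1+r)^4
    = 49062.82528 + 48926.03302 + 48789.62214 + 48653.59160 + 1168817.67721 = 1364249.74924

€1364249.75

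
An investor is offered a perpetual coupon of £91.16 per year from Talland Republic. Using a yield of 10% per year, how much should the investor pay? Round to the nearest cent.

Level perpetuity: PV = C / r = £91.16 / 0.1 = £911.60

£911.60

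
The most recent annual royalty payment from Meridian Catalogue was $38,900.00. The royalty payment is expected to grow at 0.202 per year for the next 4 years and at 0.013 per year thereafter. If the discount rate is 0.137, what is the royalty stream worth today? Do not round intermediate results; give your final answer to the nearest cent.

$576075.92

D_1 = 46757.80000
D_2 = 56202.87560
D_3 = 67555.85647
D_4 = 81202.13948
Terminal value at year 4: TV = D_4×(1+g_2)/(r−g_2) = 82257.76729/0.124 = 663369.09106
P_0 = D_1/(1+r)^1 + D_2/(1+r)^2 + D_3/(1+r)^3 + D_4/(1+r)^4 + TV/(1+r)^4
    = 41123.83465 + 43474.80145 + 45960.16829 + 48587.61855 + 396929.49666 = 576075.91960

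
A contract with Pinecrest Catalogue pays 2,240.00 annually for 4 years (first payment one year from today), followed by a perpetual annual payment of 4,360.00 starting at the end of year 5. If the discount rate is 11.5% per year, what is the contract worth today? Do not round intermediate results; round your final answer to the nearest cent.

31405.46

PV of 4-year annuity: 2,240.00 × [1 − (1+0.115)^−4] / 0.115 = 6875.93491
Perpetuity value at year 4: 4,360.00 / 0.115 = 37913.04348
PV of perpetuity: 37913.04348 / (1+0.115)^4 = 24529.52731
Total PV = 6875.93491 + 24529.52731 = 31405.46222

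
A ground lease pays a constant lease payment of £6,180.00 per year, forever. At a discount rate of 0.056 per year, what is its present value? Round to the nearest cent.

Level perpetuity: PV = C / r = £6,180.00 / 0.056 = £110,357.14

£110357.14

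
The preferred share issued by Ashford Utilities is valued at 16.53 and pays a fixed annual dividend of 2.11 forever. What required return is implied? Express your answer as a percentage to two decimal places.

12.76%

P = C/r ⇒ r = C/P = 2.11/16.53 = 0.127647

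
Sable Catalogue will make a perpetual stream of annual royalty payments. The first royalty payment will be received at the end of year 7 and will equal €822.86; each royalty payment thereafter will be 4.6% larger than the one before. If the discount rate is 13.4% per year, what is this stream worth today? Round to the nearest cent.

€4397.09

Value at end of year 6: C₁ / (r − g) = €822.86 / (0.134 − 0.046) = €9,350.6818
Discount to today: PV = €9,350.6818 / (1 + 0.134)^6 = €9,350.6818 / 2.126563 = €4,397.09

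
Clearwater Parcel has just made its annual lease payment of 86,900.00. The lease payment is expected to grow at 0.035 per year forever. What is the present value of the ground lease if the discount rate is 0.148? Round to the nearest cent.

795942.48

D₁ = D₀ × (1 + g) = 86,900.00 × 1.035 = 89,941.5000
Growing perpetuity: P = D₁ / (r − g) = 89,941.5000 / (0.148 − 0.035) = 795,942.48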